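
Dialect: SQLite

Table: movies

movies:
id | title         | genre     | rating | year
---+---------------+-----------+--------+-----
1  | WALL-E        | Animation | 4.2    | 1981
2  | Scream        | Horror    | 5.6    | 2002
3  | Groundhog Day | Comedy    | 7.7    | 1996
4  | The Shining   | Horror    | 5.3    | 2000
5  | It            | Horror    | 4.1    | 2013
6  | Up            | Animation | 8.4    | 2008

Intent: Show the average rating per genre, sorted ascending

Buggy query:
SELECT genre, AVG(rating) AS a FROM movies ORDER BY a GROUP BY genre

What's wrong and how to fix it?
Bug: GROUP BY must precede ORDER BY

Fix: Move ORDER BY to the end, after GROUP BY

Corrected query:
SELECT genre, AVG(rating) AS a FROM movies GROUP BY genre ORDER BY a

Result:
genre     | a  
----------+----
Horror    | 5  
Animation | 6.3
Comedy    | 7.7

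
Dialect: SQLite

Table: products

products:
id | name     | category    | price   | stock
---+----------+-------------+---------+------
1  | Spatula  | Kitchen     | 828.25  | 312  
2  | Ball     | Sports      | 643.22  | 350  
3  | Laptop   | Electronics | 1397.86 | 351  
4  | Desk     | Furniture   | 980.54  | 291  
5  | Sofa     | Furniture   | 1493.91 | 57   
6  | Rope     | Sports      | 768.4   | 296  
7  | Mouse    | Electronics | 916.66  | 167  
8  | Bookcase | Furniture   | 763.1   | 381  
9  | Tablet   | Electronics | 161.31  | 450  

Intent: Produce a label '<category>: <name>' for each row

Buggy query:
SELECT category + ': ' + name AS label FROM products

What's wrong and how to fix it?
Bug: '+' is numeric addition; on text columns SQLite converts them to 0 instead of concatenating

Fix: Use the || operator for string concatenation

Corrected query:
SELECT category || ': ' || name AS label FROM products

Result:
label              
-------------------
Kitchen: Spatula   
Sports: Ball       
Electronics: Laptop
Furniture: Desk    
Furniture: Sofa    
Sports: Rope       
Electronics: Mouse 
Furniture: Bookcase
Electronics: Tablet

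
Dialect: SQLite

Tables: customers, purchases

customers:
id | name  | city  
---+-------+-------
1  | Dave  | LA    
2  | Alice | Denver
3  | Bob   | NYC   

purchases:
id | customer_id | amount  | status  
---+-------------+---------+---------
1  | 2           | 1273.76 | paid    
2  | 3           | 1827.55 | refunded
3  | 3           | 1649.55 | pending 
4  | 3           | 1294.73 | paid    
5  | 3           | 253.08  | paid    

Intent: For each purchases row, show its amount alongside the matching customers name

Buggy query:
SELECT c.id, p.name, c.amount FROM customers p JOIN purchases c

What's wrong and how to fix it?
Bug: Missing join condition: each purchases row is matched to all customers rows instead of just its own

Fix: Add ON c.customer_id = p.id to the JOIN

Corrected query:
SELECT c.id, p.name, c.amount FROM customers p JOIN purchases c ON c.customer_id = p.id

Result:
id | name  | amount 
---+-------+--------
1  | Alice | 1273.76
2  | Bob   | 1827.55
3  | Bob   | 1649.55
4  | Bob   | 1294.73
5  | Bob   | 253.08 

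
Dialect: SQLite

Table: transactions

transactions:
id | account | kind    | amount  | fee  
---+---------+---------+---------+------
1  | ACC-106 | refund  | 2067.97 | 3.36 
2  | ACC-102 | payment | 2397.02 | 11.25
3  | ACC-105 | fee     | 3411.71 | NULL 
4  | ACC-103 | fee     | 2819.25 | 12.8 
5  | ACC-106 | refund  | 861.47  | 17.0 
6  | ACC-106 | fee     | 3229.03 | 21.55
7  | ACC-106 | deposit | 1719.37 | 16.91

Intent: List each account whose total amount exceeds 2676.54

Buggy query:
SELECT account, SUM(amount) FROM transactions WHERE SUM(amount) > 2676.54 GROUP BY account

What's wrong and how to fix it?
Bug: Aggregate functions cannot appear in a WHERE clause

Fix: Move the aggregate condition to a HAVING clause

Corrected query:
SELECT account, SUM(amount) FROM transactions GROUP BY account HAVING SUM(amount) > 2676.54

Result:
account | SUM(amount)
--------+------------
ACC-103 | 2819.25    
ACC-105 | 3411.71    
ACC-106 | 7877.84    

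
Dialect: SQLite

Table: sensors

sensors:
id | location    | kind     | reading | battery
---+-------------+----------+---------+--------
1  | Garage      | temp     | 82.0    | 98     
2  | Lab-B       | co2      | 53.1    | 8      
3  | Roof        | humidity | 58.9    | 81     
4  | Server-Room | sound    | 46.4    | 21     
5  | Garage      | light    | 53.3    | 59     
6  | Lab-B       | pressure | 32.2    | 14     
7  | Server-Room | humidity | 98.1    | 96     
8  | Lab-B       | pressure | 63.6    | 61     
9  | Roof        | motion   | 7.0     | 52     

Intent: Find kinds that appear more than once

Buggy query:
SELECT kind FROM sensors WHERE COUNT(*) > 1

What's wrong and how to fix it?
Bug: COUNT(*) is an aggregate and cannot be used in WHERE

Fix: Group first, then use HAVING for the count condition

Corrected query:
SELECT kind FROM sensors GROUP BY kind HAVING COUNT(*) > 1

Result:
kind    
--------
humidity
pressure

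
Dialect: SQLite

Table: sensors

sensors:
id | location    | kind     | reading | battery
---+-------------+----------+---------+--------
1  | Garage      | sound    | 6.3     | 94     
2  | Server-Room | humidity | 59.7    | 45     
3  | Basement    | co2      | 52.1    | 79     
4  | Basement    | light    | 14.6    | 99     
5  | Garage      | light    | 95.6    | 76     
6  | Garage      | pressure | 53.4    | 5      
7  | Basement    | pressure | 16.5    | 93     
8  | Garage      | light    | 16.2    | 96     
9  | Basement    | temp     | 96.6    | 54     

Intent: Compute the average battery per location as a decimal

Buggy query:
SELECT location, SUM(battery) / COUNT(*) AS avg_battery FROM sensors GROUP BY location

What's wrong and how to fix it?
Bug: SUM(battery) and COUNT(*) are both integers; the division truncates the fractional part

Fix: Cast one side to REAL so the division keeps the fractional part

Corrected query:
SELECT location, SUM(battery) * 1.0 / COUNT(*) AS avg_battery FROM sensors GROUP BY location

Result:
location    | avg_battery
------------+------------
Basement    | 81.25      
Garage      | 67.75      
Server-Room | 45         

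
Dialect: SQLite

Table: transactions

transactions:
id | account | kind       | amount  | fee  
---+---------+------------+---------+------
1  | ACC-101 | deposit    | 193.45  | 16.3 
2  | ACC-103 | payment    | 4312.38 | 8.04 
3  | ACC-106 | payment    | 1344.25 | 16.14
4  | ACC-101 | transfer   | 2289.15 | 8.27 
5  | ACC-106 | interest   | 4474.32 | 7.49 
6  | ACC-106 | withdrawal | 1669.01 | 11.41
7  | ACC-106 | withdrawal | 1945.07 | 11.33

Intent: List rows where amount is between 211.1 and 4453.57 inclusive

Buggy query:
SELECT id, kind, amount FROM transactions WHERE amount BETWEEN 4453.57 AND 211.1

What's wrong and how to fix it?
Bug: The bounds are reversed; BETWEEN a AND b requires a <= b to match anything

Fix: Swap the bounds so the smaller value comes first

Corrected query:
SELECT id, kind, amount FROM transactions WHERE amount BETWEEN 211.1 AND 4453.57

Result:
id | kind       | amount 
---+------------+--------
2  | payment    | 4312.38
3  | payment    | 1344.25
4  | transfer   | 2289.15
6  | withdrawal | 1669.01
7  | withdrawal | 1945.07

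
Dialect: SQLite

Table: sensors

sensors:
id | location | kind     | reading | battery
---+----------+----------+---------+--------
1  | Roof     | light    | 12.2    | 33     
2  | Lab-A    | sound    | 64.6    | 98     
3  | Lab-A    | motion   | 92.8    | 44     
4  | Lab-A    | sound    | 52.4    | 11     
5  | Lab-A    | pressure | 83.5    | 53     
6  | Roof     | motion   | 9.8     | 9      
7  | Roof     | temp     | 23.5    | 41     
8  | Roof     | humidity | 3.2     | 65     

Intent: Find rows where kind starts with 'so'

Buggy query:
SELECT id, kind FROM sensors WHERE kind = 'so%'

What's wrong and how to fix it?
Bug: Wildcards only work with LIKE; '=' treats '%' as a literal character

Fix: Use LIKE for wildcard pattern matching

Corrected query:
SELECT id, kind FROM sensors WHERE kind LIKE 'so%'

Result:
id | kind 
---+------
2  | sound
4  | sound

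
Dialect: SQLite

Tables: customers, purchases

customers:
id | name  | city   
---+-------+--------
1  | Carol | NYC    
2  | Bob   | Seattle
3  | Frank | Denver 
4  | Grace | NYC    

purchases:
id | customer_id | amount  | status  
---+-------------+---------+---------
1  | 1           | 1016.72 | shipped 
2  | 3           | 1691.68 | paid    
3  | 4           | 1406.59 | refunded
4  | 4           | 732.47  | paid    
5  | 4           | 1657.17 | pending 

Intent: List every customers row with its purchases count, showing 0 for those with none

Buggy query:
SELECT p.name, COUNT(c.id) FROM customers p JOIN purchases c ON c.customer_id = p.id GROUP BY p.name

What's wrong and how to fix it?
Bug: INNER JOIN drops customers rows that have no matching purchases rows

Fix: Use LEFT JOIN so parents without children still appear (COUNT(c.id) gives 0)

Corrected query:
SELECT p.name, COUNT(c.id) FROM customers p LEFT JOIN purchases c ON c.customer_id = p.id GROUP BY p.name

Result:
name  | COUNT(c.id)
------+------------
Bob   | 0          
Carol | 1          
Frank | 1          
Grace | 3          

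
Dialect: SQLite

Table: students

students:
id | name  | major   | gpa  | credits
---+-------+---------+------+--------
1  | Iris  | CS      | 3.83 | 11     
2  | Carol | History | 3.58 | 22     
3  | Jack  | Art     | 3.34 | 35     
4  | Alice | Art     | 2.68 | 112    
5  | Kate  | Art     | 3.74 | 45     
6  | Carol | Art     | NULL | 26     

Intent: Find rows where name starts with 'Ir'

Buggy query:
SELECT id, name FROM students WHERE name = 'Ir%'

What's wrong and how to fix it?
Bug: '=' compares the literal string including the % character; pattern matching needs LIKE

Fix: Replace '=' with LIKE so 'Ir%' is treated as a pattern

Corrected query:
SELECT id, name FROM students WHERE name LIKE 'Ir%'

Result:
id | name
---+-----
1  | Iris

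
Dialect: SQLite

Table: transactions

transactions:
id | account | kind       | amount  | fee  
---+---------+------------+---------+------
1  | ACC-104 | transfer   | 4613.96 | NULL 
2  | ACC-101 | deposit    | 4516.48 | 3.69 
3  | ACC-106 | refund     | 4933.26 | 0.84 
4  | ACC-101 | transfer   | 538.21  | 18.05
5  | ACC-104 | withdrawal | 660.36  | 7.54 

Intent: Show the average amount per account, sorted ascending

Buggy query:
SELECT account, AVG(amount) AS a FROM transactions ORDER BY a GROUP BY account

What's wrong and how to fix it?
Bug: ORDER BY appears before GROUP BY; SQL clause order requires GROUP BY first

Fix: Reorder: SELECT … FROM … GROUP BY … ORDER BY …

Corrected query:
SELECT account, AVG(amount) AS a FROM transactions GROUP BY account ORDER BY a

Result:
account | a       
--------+---------
ACC-101 | 2527.345
ACC-104 | 2637.16 
ACC-106 | 4933.26 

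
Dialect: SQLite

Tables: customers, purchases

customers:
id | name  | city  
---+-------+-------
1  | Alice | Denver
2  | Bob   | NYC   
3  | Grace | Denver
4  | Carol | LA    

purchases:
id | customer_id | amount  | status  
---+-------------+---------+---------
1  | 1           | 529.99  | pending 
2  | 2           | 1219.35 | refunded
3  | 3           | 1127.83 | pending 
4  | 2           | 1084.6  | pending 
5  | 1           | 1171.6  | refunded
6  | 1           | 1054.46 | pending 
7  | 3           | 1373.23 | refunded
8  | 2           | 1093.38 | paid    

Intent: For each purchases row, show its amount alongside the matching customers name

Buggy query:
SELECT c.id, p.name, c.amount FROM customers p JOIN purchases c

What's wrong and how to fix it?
Bug: Missing join condition: each purchases row is matched to all customers rows instead of just its own

Fix: Specify the join condition linking the foreign key to the parent id

Corrected query:
SELECT c.id, p.name, c.amount FROM customers p JOIN purchases c ON c.customer_id = p.id

Result:
id | name  | amount 
---+-------+--------
1  | Alice | 529.99 
2  | Bob   | 1219.35
3  | Grace | 1127.83
4  | Bob   | 1084.6 
5  | Alice | 1171.6 
6  | Alice | 1054.46
7  | Grace | 1373.23
8  | Bob   | 1093.38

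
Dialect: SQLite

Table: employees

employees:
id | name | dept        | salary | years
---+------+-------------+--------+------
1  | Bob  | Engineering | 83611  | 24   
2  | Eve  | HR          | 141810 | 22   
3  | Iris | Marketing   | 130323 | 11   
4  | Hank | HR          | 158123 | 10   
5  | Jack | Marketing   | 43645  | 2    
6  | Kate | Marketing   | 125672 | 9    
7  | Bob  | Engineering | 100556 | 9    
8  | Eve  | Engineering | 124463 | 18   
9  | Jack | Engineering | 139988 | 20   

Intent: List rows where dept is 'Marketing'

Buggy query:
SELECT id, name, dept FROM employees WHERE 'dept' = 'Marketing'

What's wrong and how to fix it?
Bug: 'dept' in single quotes is a string literal, not the column; the comparison is literal-vs-literal and never true

Fix: Remove the quotes around the column name (or use double quotes for an identifier)

Corrected query:
SELECT id, name, dept FROM employees WHERE dept = 'Marketing'

Result:
id | name | dept     
---+------+----------
3  | Iris | Marketing
5  | Jack | Marketing
6  | Kate | Marketing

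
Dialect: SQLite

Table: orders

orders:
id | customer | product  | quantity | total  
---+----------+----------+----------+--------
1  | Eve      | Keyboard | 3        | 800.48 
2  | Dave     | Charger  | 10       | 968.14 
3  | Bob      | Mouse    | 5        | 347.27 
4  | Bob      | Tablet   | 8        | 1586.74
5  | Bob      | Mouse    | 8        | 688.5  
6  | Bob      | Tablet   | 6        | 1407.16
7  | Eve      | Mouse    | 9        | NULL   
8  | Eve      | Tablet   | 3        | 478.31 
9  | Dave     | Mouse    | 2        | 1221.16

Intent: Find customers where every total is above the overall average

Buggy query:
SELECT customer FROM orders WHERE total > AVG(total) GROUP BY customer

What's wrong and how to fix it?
Bug: AVG() is an aggregate; it can't sit directly in WHERE

Fix: Use a subquery for AVG and a HAVING MIN(...) filter so the condition holds for every row in the group

Corrected query:
SELECT customer FROM orders GROUP BY customer HAVING MIN(total) > (SELECT AVG(total) FROM orders)

Result:
customer
--------
Dave    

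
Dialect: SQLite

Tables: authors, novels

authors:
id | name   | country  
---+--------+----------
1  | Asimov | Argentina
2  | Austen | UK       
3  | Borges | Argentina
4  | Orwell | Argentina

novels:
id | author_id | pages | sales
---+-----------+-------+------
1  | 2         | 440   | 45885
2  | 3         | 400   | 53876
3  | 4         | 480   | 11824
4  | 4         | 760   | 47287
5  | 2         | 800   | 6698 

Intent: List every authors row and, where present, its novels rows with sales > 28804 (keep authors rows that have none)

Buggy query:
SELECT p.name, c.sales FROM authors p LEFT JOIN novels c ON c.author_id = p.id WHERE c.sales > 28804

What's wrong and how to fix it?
Bug: Filtering c.sales in WHERE discards the NULL rows produced by LEFT JOIN, turning it into an inner join

Fix: Put 'c.sales > 28804' in the JOIN's ON clause instead of WHERE

Corrected query:
SELECT p.name, c.sales FROM authors p LEFT JOIN novels c ON c.author_id = p.id AND c.sales > 28804

Result:
name   | sales
-------+------
Asimov | NULL 
Austen | 45885
Borges | 53876
Orwell | 47287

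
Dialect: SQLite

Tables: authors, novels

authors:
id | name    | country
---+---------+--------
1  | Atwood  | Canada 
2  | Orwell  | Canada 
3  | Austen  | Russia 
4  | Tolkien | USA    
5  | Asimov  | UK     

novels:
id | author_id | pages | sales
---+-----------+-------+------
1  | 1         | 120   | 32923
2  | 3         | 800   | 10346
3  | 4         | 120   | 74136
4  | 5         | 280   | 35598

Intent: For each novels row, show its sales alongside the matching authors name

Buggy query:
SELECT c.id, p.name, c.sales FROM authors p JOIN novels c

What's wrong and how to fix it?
Bug: JOIN with no ON clause produces a cartesian product; every novels row pairs with every authors row

Fix: Specify the join condition linking the foreign key to the parent id

Corrected query:
SELECT c.id, p.name, c.sales FROM authors p JOIN novels c ON c.author_id = p.id

Result:
id | name    | sales
---+---------+------
1  | Atwood  | 32923
2  | Austen  | 10346
3  | Tolkien | 74136
4  | Asimov  | 35598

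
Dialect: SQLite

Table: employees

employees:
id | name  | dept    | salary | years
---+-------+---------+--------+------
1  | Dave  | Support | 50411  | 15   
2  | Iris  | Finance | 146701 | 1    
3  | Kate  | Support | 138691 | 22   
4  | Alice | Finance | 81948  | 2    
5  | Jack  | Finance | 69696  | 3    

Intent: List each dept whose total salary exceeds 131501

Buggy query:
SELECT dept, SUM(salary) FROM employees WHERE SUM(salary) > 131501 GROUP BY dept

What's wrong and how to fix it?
Bug: WHERE runs before GROUP BY, so aggregates aren't available there

Fix: Move the aggregate condition to a HAVING clause

Corrected query:
SELECT dept, SUM(salary) FROM employees GROUP BY dept HAVING SUM(salary) > 131501

Result:
dept    | SUM(salary)
--------+------------
Finance | 298345     
Support | 189102     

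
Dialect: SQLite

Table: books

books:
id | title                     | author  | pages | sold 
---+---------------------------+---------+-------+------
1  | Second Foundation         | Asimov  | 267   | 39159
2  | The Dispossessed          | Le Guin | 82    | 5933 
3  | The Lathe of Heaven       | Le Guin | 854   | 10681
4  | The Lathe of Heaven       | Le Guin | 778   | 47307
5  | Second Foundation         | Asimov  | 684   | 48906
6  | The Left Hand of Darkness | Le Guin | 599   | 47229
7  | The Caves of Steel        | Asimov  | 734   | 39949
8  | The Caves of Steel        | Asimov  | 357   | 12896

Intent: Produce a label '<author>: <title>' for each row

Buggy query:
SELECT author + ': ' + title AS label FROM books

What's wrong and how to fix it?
Bug: '+' is numeric addition; on text columns SQLite converts them to 0 instead of concatenating

Fix: Use the || operator for string concatenation

Corrected query:
SELECT author || ': ' || title AS label FROM books

Result:
label                             
----------------------------------
Asimov: Second Foundation         
Le Guin: The Dispossessed         
Le Guin: The Lathe of Heaven      
Le Guin: The Lathe of Heaven      
Asimov: Second Foundation         
Le Guin: The Left Hand of Darkness
Asimov: The Caves of Steel        
Asimov: The Caves of Steel        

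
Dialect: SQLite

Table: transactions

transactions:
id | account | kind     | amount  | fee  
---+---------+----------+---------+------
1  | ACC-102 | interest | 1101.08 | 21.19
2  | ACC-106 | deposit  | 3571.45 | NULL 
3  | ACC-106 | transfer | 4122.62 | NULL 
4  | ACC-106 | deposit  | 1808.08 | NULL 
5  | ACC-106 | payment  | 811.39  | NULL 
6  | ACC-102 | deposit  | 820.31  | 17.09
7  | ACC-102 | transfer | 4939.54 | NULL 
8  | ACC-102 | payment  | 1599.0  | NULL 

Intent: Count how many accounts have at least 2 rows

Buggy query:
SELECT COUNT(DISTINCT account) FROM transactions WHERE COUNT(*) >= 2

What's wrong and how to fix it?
Bug: COUNT(*) cannot appear in WHERE; the per-group count doesn't exist yet

Fix: Use a subquery that GROUPs and filters with HAVING, then count its rows

Corrected query:
SELECT COUNT(*) FROM (SELECT account FROM transactions GROUP BY account HAVING COUNT(*) >= 2)

Result:
COUNT(*)
--------
2       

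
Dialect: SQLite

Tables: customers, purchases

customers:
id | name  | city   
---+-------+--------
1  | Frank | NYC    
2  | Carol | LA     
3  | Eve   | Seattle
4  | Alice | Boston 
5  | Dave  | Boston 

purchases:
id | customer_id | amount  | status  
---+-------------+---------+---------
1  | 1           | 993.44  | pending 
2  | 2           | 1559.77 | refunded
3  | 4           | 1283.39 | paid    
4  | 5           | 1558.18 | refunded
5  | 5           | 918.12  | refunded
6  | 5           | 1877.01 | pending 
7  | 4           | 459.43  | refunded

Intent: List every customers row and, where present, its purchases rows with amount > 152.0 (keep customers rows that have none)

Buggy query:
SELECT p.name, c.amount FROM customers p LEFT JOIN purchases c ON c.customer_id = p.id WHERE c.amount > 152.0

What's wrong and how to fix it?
Bug: A WHERE condition on the right-hand table after LEFT JOIN drops unmatched parents

Fix: Put 'c.amount > 152.0' in the JOIN's ON clause instead of WHERE

Corrected query:
SELECT p.name, c.amount FROM customers p LEFT JOIN purchases c ON c.customer_id = p.id AND c.amount > 152.0

Result:
name  | amount 
------+--------
Frank | 993.44 
Carol | 1559.77
Eve   | NULL   
Alice | 459.43 
Alice | 1283.39
Dave  | 918.12 
Dave  | 1558.18
Dave  | 1877.01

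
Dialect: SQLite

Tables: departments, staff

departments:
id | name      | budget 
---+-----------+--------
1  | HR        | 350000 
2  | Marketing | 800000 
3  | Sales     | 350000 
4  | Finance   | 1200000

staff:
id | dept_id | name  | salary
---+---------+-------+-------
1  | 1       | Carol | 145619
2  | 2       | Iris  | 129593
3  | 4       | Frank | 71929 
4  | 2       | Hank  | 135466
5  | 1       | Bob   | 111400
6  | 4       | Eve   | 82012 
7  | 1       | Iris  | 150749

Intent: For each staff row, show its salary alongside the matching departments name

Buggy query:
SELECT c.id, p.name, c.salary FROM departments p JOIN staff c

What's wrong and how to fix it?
Bug: JOIN with no ON clause produces a cartesian product; every staff row pairs with every departments row

Fix: Add ON c.dept_id = p.id to the JOIN

Corrected query:
SELECT c.id, p.name, c.salary FROM departments p JOIN staff c ON c.dept_id = p.id

Result:
id | name      | salary
---+-----------+-------
1  | HR        | 145619
2  | Marketing | 129593
3  | Finance   | 71929 
4  | Marketing | 135466
5  | HR        | 111400
6  | Finance   | 82012 
7  | HR        | 150749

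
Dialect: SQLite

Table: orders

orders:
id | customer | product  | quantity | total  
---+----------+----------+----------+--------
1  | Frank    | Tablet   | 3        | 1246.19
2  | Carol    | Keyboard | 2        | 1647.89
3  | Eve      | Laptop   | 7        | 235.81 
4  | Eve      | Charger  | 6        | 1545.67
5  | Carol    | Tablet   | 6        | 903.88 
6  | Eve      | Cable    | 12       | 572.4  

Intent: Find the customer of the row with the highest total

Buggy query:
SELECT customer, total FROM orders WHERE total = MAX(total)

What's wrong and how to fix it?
Bug: WHERE is evaluated per row; an aggregate over the whole table isn't defined there

Fix: Wrap MAX in a scalar subquery so WHERE compares against a single value

Corrected query:
SELECT customer, total FROM orders WHERE total = (SELECT MAX(total) FROM orders)

Result:
customer | total  
---------+--------
Carol    | 1647.89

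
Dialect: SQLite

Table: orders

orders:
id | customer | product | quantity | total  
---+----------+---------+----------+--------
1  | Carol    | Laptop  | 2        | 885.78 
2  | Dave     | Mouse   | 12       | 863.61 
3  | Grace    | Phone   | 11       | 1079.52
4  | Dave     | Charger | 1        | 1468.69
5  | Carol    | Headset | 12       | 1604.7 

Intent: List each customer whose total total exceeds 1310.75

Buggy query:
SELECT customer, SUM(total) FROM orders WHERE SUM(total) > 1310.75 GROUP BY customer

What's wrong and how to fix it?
Bug: WHERE runs before GROUP BY, so aggregates aren't available there

Fix: Use HAVING (which filters groups after aggregation) instead of WHERE

Corrected query:
SELECT customer, SUM(total) FROM orders GROUP BY customer HAVING SUM(total) > 1310.75

Result:
customer | SUM(total)
---------+-----------
Carol    | 2490.48   
Dave     | 2332.3    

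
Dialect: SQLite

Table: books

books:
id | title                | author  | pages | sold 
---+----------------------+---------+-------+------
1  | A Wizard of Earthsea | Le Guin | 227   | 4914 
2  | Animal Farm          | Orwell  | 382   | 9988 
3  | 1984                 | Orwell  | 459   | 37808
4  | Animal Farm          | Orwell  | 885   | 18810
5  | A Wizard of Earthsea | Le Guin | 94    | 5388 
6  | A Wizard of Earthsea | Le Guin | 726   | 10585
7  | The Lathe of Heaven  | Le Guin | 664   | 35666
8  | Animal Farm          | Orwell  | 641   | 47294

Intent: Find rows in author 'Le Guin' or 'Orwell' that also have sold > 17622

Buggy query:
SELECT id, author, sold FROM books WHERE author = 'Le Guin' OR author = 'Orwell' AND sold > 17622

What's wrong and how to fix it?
Bug: Without parentheses, AND is evaluated before OR, so the sold filter only applies to the 'Orwell' branch

Fix: Group the OR with parentheses (or use IN), then AND the threshold

Corrected query:
SELECT id, author, sold FROM books WHERE (author = 'Le Guin' OR author = 'Orwell') AND sold > 17622

Result:
id | author  | sold 
---+---------+------
3  | Orwell  | 37808
4  | Orwell  | 18810
7  | Le Guin | 35666
8  | Orwell  | 47294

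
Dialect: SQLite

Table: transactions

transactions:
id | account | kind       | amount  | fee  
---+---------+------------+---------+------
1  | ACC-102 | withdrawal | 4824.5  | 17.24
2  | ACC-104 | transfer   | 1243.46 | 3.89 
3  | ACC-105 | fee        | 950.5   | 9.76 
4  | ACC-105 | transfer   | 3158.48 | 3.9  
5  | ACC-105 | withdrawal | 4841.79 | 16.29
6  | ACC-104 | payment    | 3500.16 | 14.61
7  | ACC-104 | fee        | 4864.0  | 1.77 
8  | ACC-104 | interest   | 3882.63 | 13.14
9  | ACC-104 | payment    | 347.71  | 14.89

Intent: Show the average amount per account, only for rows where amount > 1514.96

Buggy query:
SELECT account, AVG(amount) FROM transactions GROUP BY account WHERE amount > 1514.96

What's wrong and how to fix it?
Bug: WHERE cannot follow GROUP BY

Fix: Place WHERE between FROM and GROUP BY

Corrected query:
SELECT account, AVG(amount) FROM transactions WHERE amount > 1514.96 GROUP BY account

Result:
account | AVG(amount)
--------+------------
ACC-102 | 4824.5     
ACC-104 | 4082.263333
ACC-105 | 4000.135   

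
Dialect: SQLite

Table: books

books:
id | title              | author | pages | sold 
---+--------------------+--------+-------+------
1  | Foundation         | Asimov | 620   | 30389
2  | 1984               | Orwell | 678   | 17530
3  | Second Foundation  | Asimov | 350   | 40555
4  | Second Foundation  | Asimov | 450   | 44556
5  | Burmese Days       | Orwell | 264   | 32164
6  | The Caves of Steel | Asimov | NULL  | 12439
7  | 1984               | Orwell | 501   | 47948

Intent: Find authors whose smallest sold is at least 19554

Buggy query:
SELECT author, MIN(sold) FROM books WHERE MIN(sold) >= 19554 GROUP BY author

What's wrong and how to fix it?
Bug: Aggregates like MIN are computed per group after WHERE runs

Fix: Replace WHERE with HAVING after the GROUP BY

Corrected query:
SELECT author, MIN(sold) FROM books GROUP BY author HAVING MIN(sold) >= 19554

Result:
(no rows)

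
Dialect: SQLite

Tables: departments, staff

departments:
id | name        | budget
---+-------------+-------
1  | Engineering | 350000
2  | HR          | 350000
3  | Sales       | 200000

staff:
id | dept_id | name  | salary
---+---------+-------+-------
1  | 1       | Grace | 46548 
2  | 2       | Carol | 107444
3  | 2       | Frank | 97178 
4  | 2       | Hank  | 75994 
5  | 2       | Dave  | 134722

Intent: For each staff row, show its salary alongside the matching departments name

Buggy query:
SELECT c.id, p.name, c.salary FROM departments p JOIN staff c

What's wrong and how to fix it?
Bug: Missing join condition: each staff row is matched to all departments rows instead of just its own

Fix: Specify the join condition linking the foreign key to the parent id

Corrected query:
SELECT c.id, p.name, c.salary FROM departments p JOIN staff c ON c.dept_id = p.id

Result:
id | name        | salary
---+-------------+-------
1  | Engineering | 46548 
2  | HR          | 107444
3  | HR          | 97178 
4  | HR          | 75994 
5  | HR          | 134722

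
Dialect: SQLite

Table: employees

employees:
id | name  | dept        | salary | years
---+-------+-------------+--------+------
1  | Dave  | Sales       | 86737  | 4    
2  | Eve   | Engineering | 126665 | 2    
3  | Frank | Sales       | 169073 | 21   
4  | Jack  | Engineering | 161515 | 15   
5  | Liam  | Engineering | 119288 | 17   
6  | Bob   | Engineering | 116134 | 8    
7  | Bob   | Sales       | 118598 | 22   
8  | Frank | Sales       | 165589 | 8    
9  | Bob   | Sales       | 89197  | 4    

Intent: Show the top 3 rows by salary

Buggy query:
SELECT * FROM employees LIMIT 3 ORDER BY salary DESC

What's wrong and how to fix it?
Bug: LIMIT must come after ORDER BY

Fix: Sort with ORDER BY, then apply LIMIT

Corrected query:
SELECT * FROM employees ORDER BY salary DESC LIMIT 3

Result:
id | name  | dept        | salary | years
---+-------+-------------+--------+------
3  | Frank | Sales       | 169073 | 21   
8  | Frank | Sales       | 165589 | 8    
4  | Jack  | Engineering | 161515 | 15   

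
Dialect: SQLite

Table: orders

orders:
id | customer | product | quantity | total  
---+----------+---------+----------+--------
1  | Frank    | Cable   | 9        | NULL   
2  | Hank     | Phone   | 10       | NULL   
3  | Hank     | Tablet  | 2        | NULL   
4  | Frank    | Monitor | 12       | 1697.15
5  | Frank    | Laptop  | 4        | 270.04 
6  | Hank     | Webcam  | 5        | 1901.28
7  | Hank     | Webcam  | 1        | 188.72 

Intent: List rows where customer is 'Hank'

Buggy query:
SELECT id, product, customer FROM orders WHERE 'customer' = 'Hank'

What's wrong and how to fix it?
Bug: Single quotes denote string literals in SQL; the column name is being compared as a constant string

Fix: Remove the quotes around the column name (or use double quotes for an identifier)

Corrected query:
SELECT id, product, customer FROM orders WHERE customer = 'Hank'

Result:
id | product | customer
---+---------+---------
2  | Phone   | Hank    
3  | Tablet  | Hank    
6  | Webcam  | Hank    
7  | Webcam  | Hank    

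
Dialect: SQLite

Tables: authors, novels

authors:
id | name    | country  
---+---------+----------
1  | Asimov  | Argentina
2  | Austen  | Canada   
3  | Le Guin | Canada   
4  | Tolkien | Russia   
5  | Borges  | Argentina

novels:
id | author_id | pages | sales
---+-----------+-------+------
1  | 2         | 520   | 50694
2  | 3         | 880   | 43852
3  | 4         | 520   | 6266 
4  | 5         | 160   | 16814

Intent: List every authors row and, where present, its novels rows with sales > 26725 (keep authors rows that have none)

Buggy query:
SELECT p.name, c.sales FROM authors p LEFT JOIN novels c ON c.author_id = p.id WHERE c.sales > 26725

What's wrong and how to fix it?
Bug: Filtering c.sales in WHERE discards the NULL rows produced by LEFT JOIN, turning it into an inner join

Fix: Move the right-table condition into the ON clause so unmatched parents are kept

Corrected query:
SELECT p.name, c.sales FROM authors p LEFT JOIN novels c ON c.author_id = p.id AND c.sales > 26725

Result:
name    | sales
--------+------
Asimov  | NULL 
Austen  | 50694
Le Guin | 43852
Tolkien | NULL 
Borges  | NULL 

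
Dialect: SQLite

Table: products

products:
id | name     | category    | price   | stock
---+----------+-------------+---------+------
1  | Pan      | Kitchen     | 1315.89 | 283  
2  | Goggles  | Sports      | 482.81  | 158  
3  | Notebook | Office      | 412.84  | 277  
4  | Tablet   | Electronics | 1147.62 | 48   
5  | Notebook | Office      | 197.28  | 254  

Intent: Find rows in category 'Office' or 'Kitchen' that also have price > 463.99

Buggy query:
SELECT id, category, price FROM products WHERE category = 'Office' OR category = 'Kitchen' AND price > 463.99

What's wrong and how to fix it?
Bug: Without parentheses, AND is evaluated before OR, so the price filter only applies to the 'Kitchen' branch

Fix: Group the OR with parentheses (or use IN), then AND the threshold

Corrected query:
SELECT id, category, price FROM products WHERE (category = 'Office' OR category = 'Kitchen') AND price > 463.99

Result:
id | category | price  
---+----------+--------
1  | Kitchen  | 1315.89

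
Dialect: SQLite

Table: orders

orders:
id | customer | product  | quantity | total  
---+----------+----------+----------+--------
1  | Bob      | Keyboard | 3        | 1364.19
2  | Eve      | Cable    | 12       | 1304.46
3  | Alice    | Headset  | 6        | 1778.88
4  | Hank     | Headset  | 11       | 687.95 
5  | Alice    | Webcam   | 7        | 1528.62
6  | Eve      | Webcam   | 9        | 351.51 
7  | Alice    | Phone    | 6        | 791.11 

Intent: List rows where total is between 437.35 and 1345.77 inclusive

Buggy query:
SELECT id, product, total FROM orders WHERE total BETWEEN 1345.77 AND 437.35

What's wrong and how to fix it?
Bug: BETWEEN expects the lower bound first; with 1345.77 AND 437.35 the range is empty

Fix: Write BETWEEN 437.35 AND 1345.77

Corrected query:
SELECT id, product, total FROM orders WHERE total BETWEEN 437.35 AND 1345.77

Result:
id | product | total  
---+---------+--------
2  | Cable   | 1304.46
4  | Headset | 687.95 
7  | Phone   | 791.11 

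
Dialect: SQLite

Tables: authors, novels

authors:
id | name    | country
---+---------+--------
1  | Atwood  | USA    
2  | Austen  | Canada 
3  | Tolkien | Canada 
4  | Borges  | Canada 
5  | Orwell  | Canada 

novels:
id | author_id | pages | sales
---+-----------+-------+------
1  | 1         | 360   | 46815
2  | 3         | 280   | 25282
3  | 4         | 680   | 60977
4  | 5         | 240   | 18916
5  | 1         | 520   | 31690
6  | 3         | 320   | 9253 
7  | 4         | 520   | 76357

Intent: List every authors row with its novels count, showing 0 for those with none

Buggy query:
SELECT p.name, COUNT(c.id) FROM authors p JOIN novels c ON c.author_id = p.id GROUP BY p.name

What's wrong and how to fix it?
Bug: INNER JOIN drops authors rows that have no matching novels rows

Fix: Use LEFT JOIN so parents without children still appear (COUNT(c.id) gives 0)

Corrected query:
SELECT p.name, COUNT(c.id) FROM authors p LEFT JOIN novels c ON c.author_id = p.id GROUP BY p.name

Result:
name    | COUNT(c.id)
--------+------------
Atwood  | 2          
Austen  | 0          
Borges  | 2          
Orwell  | 1          
Tolkien | 2          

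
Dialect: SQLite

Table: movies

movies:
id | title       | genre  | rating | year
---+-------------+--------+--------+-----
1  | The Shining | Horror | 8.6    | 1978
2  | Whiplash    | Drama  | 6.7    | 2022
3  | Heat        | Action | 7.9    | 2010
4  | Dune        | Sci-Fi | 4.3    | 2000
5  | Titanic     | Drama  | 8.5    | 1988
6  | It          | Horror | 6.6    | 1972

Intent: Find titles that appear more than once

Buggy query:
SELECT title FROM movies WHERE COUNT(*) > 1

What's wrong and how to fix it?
Bug: COUNT(*) is an aggregate and cannot be used in WHERE

Fix: Group first, then use HAVING for the count condition

Corrected query:
SELECT title FROM movies GROUP BY title HAVING COUNT(*) > 1

Result:
(no rows)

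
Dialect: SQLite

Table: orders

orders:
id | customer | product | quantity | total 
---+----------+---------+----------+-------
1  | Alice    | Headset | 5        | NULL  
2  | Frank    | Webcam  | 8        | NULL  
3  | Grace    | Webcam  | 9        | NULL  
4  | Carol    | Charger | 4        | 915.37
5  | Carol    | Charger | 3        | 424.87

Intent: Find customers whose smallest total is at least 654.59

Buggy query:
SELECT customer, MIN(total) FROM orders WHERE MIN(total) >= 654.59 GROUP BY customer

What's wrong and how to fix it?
Bug: MIN() in WHERE is a misuse of aggregate

Fix: Replace WHERE with HAVING after the GROUP BY

Corrected query:
SELECT customer, MIN(total) FROM orders GROUP BY customer HAVING MIN(total) >= 654.59

Result:
(no rows)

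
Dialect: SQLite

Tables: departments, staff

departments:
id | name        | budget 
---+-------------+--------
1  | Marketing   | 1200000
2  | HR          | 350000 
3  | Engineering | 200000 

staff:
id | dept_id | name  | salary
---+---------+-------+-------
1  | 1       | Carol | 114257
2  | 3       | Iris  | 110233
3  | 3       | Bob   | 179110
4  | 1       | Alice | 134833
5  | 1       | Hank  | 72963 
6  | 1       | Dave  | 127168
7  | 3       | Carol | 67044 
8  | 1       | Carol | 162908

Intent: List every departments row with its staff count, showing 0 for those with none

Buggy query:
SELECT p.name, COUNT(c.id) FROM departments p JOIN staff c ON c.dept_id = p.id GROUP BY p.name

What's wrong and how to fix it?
Bug: An inner join excludes parents with zero children

Fix: Switch to LEFT JOIN to retain unmatched parent rows

Corrected query:
SELECT p.name, COUNT(c.id) FROM departments p LEFT JOIN staff c ON c.dept_id = p.id GROUP BY p.name

Result:
name        | COUNT(c.id)
------------+------------
Engineering | 3          
HR          | 0          
Marketing   | 5          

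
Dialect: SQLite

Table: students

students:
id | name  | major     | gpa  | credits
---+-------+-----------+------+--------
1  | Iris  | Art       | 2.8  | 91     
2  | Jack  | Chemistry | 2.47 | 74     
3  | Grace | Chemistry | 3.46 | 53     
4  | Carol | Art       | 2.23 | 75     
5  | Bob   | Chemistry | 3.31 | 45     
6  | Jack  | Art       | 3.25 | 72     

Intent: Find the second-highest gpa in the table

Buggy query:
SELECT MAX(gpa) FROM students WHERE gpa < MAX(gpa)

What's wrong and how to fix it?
Bug: The inner MAX is an aggregate inside WHERE, which is not allowed

Fix: Put the inner MAX in a scalar subquery

Corrected query:
SELECT MAX(gpa) FROM students WHERE gpa < (SELECT MAX(gpa) FROM students)

Result:
MAX(gpa)
--------
3.31    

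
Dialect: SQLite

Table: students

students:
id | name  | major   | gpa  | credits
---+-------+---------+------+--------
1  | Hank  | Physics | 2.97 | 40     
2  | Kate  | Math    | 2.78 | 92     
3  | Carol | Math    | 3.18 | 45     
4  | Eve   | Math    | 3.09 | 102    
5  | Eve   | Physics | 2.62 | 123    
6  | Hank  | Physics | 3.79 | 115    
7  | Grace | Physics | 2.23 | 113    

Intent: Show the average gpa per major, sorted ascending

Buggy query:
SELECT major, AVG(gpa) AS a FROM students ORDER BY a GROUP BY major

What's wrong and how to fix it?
Bug: GROUP BY must precede ORDER BY

Fix: Reorder: SELECT … FROM … GROUP BY … ORDER BY …

Corrected query:
SELECT major, AVG(gpa) AS a FROM students GROUP BY major ORDER BY a

Result:
major   | a       
--------+---------
Physics | 2.9025  
Math    | 3.016667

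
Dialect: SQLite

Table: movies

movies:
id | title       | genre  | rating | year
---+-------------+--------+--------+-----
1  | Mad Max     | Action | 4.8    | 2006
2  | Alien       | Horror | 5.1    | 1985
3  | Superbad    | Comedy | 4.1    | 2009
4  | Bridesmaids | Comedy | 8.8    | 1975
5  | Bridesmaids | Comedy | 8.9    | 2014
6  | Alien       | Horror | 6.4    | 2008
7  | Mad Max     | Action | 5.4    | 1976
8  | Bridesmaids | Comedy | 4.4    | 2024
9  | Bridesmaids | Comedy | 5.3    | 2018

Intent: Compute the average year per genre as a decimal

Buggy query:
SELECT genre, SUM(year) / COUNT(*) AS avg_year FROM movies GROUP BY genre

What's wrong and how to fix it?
Bug: Both operands are integers, so '/' performs integer division and truncates

Fix: Cast one side to REAL so the division keeps the fractional part

Corrected query:
SELECT genre, SUM(year) * 1.0 / COUNT(*) AS avg_year FROM movies GROUP BY genre

Result:
genre  | avg_year
-------+---------
Action | 1991    
Comedy | 2008    
Horror | 1996.5  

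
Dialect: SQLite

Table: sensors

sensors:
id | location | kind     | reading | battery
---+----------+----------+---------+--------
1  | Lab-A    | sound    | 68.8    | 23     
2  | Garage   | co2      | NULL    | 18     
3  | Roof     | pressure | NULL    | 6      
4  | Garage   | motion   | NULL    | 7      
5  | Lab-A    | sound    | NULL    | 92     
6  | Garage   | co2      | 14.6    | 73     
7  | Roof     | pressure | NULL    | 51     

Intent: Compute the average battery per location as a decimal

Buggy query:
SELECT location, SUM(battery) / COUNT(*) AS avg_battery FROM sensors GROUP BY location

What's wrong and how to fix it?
Bug: Both operands are integers, so '/' performs integer division and truncates

Fix: Cast one side to REAL so the division keeps the fractional part

Corrected query:
SELECT location, SUM(battery) * 1.0 / COUNT(*) AS avg_battery FROM sensors GROUP BY location

Result:
location | avg_battery
---------+------------
Garage   | 32.666667  
Lab-A    | 57.5       
Roof     | 28.5       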